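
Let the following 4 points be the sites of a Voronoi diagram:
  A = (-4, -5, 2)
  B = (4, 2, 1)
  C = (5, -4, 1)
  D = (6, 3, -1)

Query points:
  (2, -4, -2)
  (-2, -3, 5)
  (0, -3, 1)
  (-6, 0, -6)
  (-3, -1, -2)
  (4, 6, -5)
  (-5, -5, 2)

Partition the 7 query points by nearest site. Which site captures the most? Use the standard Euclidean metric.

A

(2, -4, -2) — d² to each: A:53, B:49, C:18, D:66 → nearest is C
(-2, -3, 5) — d² to each: A:17, B:77, C:66, D:136 → nearest is A
(0, -3, 1) — d² to each: A:21, B:41, C:26, D:76 → nearest is A
(-6, 0, -6) — d² to each: A:93, B:153, C:186, D:178 → nearest is A
(-3, -1, -2) — d² to each: A:33, B:67, C:82, D:98 → nearest is A
(4, 6, -5) — d² to each: A:234, B:52, C:137, D:29 → nearest is D
(-5, -5, 2) — d² to each: A:1, B:131, C:102, D:194 → nearest is A
Tally — A:5, C:1, D:1. A captures the most (5).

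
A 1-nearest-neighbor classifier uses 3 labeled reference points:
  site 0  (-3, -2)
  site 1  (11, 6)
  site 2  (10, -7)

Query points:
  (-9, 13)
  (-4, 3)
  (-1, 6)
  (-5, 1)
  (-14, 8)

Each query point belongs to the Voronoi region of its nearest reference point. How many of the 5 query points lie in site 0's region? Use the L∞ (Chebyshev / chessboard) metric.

(-9, 13) — d to each: site 0:15, site 1:20, site 2:20 → nearest is site 0
(-4, 3) — d to each: site 0:5, site 1:15, site 2:14 → nearest is site 0
(-1, 6) — d to each: site 0:8, site 1:12, site 2:13 → nearest is site 0
(-5, 1) — d to each: site 0:3, site 1:16, site 2:15 → nearest is site 0
(-14, 8) — d to each: site 0:11, site 1:25, site 2:24 → nearest is site 0
5 of the 5 points have site 0 as nearest.

5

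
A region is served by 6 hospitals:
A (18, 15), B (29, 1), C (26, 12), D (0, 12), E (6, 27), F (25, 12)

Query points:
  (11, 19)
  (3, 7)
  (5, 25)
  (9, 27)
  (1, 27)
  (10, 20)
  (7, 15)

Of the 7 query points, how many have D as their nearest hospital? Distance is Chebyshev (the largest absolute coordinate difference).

(11, 19) — d to each: A:7, B:18, C:15, D:11, E:8, F:14 → nearest is A
(3, 7) — d to each: A:15, B:26, C:23, D:5, E:20, F:22 → nearest is D
(5, 25) — d to each: A:13, B:24, C:21, D:13, E:2, F:20 → nearest is E
(9, 27) — d to each: A:12, B:26, C:17, D:15, E:3, F:16 → nearest is E
(1, 27) — d to each: A:17, B:28, C:25, D:15, E:5, F:24 → nearest is E
(10, 20) — d to each: A:8, B:19, C:16, D:10, E:7, F:15 → nearest is E
(7, 15) — d to each: A:11, B:22, C:19, D:7, E:12, F:18 → nearest is D
2 of the 7 points have D as nearest.

2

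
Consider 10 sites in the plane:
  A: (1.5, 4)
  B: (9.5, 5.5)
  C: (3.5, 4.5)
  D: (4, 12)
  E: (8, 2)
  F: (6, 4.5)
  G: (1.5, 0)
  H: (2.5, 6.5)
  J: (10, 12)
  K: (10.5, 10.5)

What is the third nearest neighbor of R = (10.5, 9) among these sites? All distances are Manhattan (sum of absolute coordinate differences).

B

d(R,A) = |10.5−1.5| + |9−4| = 9 + 5 = 14
d(R,B) = |10.5−9.5| + |9−5.5| = 1 + 3.5 = 4.5
d(R,C) = |10.5−3.5| + |9−4.5| = 7 + 4.5 = 11.5
d(R,D) = |10.5−4| + |9−12| = 6.5 + 3 = 9.5
d(R,E) = |10.5−8| + |9−2| = 2.5 + 7 = 9.5
d(R,F) = |10.5−6| + |9−4.5| = 4.5 + 4.5 = 9
d(R,G) = |10.5−1.5| + |9−0| = 9 + 9 = 18
d(R,H) = |10.5−2.5| + |9−6.5| = 8 + 2.5 = 10.5
d(R,J) = |10.5−10| + |9−12| = 0.5 + 3 = 3.5
d(R,K) = |10.5−10.5| + |9−10.5| = 0 + 1.5 = 1.5
Sorted ascending: K, J, B, F, … — the third-nearest is B.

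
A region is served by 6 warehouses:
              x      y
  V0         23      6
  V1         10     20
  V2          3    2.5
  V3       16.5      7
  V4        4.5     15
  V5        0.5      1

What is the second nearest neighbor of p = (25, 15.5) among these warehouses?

Squared Euclidean distances:
|pV0|² = (25−23)² + (15.5−6)² = 4 + 90.25 = 94.25
|pV1|² = (25−10)² + (15.5−20)² = 225 + 20.25 = 245.25
|pV2|² = (25−3)² + (15.5−2.5)² = 484 + 169 = 653
|pV3|² = (25−16.5)² + (15.5−7)² = 72.25 + 72.25 = 144.5
|pV4|² = (25−4.5)² + (15.5−15)² = 420.25 + 0.25 = 420.5
|pV5|² = (25−0.5)² + (15.5−1)² = 600.25 + 210.25 = 810.5
Sorted ascending: V0, V3, V1, … — the second-nearest is V3.

V3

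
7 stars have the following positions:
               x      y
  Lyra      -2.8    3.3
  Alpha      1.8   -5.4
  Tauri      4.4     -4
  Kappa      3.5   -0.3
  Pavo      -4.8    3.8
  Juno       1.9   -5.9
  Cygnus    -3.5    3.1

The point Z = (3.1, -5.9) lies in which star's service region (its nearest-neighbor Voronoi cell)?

Juno

Since √ is increasing, it suffices to compare squared distances:
d²(Z, Lyra) = (3.1−(-2.8))² + (-5.9−3.3)² = 34.81 + 84.64 = 119.45
d²(Z, Alpha) = (3.1−1.8)² + (-5.9−(-5.4))² = 1.69 + 0.25 = 1.94
d²(Z, Tauri) = (3.1−4.4)² + (-5.9−(-4))² = 1.69 + 3.61 = 5.3
d²(Z, Kappa) = (3.1−3.5)² + (-5.9−(-0.3))² = 0.16 + 31.36 = 31.52
d²(Z, Pavo) = (3.1−(-4.8))² + (-5.9−3.8)² = 62.41 + 94.09 = 156.5
d²(Z, Juno) = (3.1−1.9)² + (-5.9−(-5.9))² = 1.44 + 0 = 1.44
d²(Z, Cygnus) = (3.1−(-3.5))² + (-5.9−3.1)² = 43.56 + 81 = 124.56
Juno is nearest.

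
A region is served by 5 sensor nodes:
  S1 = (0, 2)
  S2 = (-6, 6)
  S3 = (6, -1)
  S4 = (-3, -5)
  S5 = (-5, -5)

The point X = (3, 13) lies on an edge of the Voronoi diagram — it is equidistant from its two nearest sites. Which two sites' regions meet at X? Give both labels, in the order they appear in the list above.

S1 and S2

Squared distances from X to each site:
|XS1|² = (3−0)² + (13−2)² = 9 + 121 = 130
|XS2|² = (3−(-6))² + (13−6)² = 81 + 49 = 130
|XS3|² = (3−6)² + (13−(-1))² = 9 + 196 = 205
|XS4|² = (3−(-3))² + (13−(-5))² = 36 + 324 = 360
|XS5|² = (3−(-5))² + (13−(-5))² = 64 + 324 = 388
X is equidistant from S1 and S2 (both at squared distance 130), and every other site is strictly farther — so X lies on the S1–S2 Voronoi edge.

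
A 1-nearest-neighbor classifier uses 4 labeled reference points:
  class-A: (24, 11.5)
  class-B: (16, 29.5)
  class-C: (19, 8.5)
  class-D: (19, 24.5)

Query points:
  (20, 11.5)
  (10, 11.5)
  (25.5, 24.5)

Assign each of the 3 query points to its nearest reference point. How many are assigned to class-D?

(20, 11.5) — d² to each: class-A:16, class-B:340, class-C:10, class-D:170 → nearest is class-C
(10, 11.5) — d² to each: class-A:196, class-B:360, class-C:90, class-D:250 → nearest is class-C
(25.5, 24.5) — d² to each: class-A:171.25, class-B:115.25, class-C:298.25, class-D:42.25 → nearest is class-D
1 of the 3 points has class-D as nearest.

1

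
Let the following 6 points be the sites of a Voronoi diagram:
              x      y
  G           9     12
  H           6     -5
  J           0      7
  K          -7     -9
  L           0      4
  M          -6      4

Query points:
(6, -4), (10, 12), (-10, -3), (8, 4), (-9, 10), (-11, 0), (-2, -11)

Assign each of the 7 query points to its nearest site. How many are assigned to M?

2

(6, -4) — d² to each: G:265, H:1, J:157, K:194, L:100, M:208 → nearest is H
(10, 12) — d² to each: G:1, H:305, J:125, K:730, L:164, M:320 → nearest is G
(-10, -3) — d² to each: G:586, H:260, J:200, K:45, L:149, M:65 → nearest is K
(8, 4) — d² to each: G:65, H:85, J:73, K:394, L:64, M:196 → nearest is L
(-9, 10) — d² to each: G:328, H:450, J:90, K:365, L:117, M:45 → nearest is M
(-11, 0) — d² to each: G:544, H:314, J:170, K:97, L:137, M:41 → nearest is M
(-2, -11) — d² to each: G:650, H:100, J:328, K:29, L:229, M:241 → nearest is K
2 of the 7 points have M as nearest.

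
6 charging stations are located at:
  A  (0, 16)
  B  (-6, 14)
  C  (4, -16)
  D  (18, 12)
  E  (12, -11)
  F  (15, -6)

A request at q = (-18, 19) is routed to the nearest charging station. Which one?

B

Compare squared distances (the ordering matches that of the actual distances):
|qA|² = (-18−0)² + (19−16)² = 324 + 9 = 333
|qB|² = (-18−(-6))² + (19−14)² = 144 + 25 = 169
|qC|² = (-18−4)² + (19−(-16))² = 484 + 1225 = 1709
|qD|² = (-18−18)² + (19−12)² = 1296 + 49 = 1345
|qE|² = (-18−12)² + (19−(-11))² = 900 + 900 = 1800
|qF|² = (-18−15)² + (19−(-6))² = 1089 + 625 = 1714
B is nearest.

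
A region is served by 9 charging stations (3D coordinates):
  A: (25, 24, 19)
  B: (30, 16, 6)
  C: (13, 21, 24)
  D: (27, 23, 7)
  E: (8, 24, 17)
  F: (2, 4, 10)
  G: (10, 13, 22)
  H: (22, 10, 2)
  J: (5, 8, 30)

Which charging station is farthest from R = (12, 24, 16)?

Compare squared distances (the ordering matches that of the actual distances):
|RA|² = 169 + 0 + 9 = 178
|RB|² = 324 + 64 + 100 = 488
|RC|² = 1 + 9 + 64 = 74
|RD|² = 225 + 1 + 81 = 307
|RE|² = 16 + 0 + 1 = 17
|RF|² = 100 + 400 + 36 = 536
|RG|² = 4 + 121 + 36 = 161
|RH|² = 100 + 196 + 196 = 492
|RJ|² = 49 + 256 + 196 = 501
The largest is to F.

F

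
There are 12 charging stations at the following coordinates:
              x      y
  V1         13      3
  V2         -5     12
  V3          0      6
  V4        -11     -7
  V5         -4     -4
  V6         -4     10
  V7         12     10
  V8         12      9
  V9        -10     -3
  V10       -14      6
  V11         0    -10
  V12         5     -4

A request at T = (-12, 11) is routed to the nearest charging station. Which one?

Squared Euclidean distances:
|TV1|² = (-12−13)² + (11−3)² = 625 + 64 = 689
|TV2|² = (-12−(-5))² + (11−12)² = 49 + 1 = 50
|TV3|² = (-12−0)² + (11−6)² = 144 + 25 = 169
|TV4|² = (-12−(-11))² + (11−(-7))² = 1 + 324 = 325
|TV5|² = (-12−(-4))² + (11−(-4))² = 64 + 225 = 289
|TV6|² = (-12−(-4))² + (11−10)² = 64 + 1 = 65
|TV7|² = (-12−12)² + (11−10)² = 576 + 1 = 577
|TV8|² = (-12−12)² + (11−9)² = 576 + 4 = 580
|TV9|² = (-12−(-10))² + (11−(-3))² = 4 + 196 = 200
d²(T, V10) = (-12−(-14))² + (11−6)² = 4 + 25 = 29
d²(T, V11) = (-12−0)² + (11−(-10))² = 144 + 441 = 585
d²(T, V12) = (-12−5)² + (11−(-4))² = 289 + 225 = 514
Minimum is at V10.

V10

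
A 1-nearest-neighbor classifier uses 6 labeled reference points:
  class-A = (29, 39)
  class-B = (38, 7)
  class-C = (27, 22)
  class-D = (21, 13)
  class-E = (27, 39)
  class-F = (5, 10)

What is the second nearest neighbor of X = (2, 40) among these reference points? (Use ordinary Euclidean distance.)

class-A

Compare squared distances (the ordering matches that of the actual distances):
d²(X, class-A) = (2−29)² + (40−39)² = 729 + 1 = 730
d²(X, class-B) = (2−38)² + (40−7)² = 1296 + 1089 = 2385
d²(X, class-C) = (2−27)² + (40−22)² = 625 + 324 = 949
d²(X, class-D) = (2−21)² + (40−13)² = 361 + 729 = 1090
d²(X, class-E) = (2−27)² + (40−39)² = 625 + 1 = 626
d²(X, class-F) = (2−5)² + (40−10)² = 9 + 900 = 909
Sorted ascending: class-E, class-A, class-F, … — the second-nearest is class-A.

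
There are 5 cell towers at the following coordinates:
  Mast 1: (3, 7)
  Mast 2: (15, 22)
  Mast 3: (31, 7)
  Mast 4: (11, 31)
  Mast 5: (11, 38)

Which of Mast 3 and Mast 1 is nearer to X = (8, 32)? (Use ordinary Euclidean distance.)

Mast 1

Compare squared distances:
d²(X, Mast 3) = (8−31)² + (32−7)² = 529 + 625 = 1154
d²(X, Mast 1) = (8−3)² + (32−7)² = 25 + 625 = 650
1154 > 650, so Mast 1 is closer.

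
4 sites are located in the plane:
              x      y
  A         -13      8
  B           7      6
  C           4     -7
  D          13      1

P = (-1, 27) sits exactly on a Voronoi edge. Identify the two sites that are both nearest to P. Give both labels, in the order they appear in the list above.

A and B

Squared distances from P to each site:
|PA|² = (-1−(-13))² + (27−8)² = 144 + 361 = 505
|PB|² = (-1−7)² + (27−6)² = 64 + 441 = 505
|PC|² = (-1−4)² + (27−(-7))² = 25 + 1156 = 1181
|PD|² = (-1−13)² + (27−1)² = 196 + 676 = 872
P is equidistant from A and B (both at squared distance 505), and every other site is strictly farther — so P lies on the A–B Voronoi edge.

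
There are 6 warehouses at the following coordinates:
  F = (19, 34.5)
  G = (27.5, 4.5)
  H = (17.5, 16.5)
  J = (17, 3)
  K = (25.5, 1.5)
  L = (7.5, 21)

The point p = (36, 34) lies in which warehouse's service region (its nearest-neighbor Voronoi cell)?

F

Compare squared distances (the ordering matches that of the actual distances):
|pF|² = (36−19)² + (34−34.5)² = 289 + 0.25 = 289.25
|pG|² = (36−27.5)² + (34−4.5)² = 72.25 + 870.25 = 942.5
|pH|² = (36−17.5)² + (34−16.5)² = 342.25 + 306.25 = 648.5
|pJ|² = (36−17)² + (34−3)² = 361 + 961 = 1322
|pK|² = (36−25.5)² + (34−1.5)² = 110.25 + 1056.25 = 1166.5
|pL|² = (36−7.5)² + (34−21)² = 812.25 + 169 = 981.25
The smallest is to F, so p lies in the Voronoi region of F.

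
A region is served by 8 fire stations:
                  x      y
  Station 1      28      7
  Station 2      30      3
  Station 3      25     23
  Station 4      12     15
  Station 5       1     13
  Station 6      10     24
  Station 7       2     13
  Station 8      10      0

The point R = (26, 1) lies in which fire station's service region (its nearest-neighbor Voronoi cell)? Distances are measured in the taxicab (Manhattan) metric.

Station 2

d(R, Station 1) = 2 + 6 = 8
d(R, Station 2) = 4 + 2 = 6
d(R, Station 3) = 1 + 22 = 23
d(R, Station 4) = 14 + 14 = 28
d(R, Station 5) = 25 + 12 = 37
d(R, Station 6) = 16 + 23 = 39
d(R, Station 7) = 24 + 12 = 36
d(R, Station 8) = 16 + 1 = 17
Station 2 is nearest.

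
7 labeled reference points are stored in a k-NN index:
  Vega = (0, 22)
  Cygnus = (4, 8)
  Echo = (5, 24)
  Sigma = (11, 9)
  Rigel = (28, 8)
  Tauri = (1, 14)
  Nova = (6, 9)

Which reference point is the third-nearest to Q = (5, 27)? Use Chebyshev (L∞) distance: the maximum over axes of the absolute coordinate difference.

Tauri

d(Q, Vega) = max(5, 5) = 5
d(Q, Cygnus) = max(1, 19) = 19
d(Q, Echo) = max(0, 3) = 3
d(Q, Sigma) = max(6, 18) = 18
d(Q, Rigel) = max(23, 19) = 23
d(Q, Tauri) = max(4, 13) = 13
d(Q, Nova) = max(1, 18) = 18
Sorted ascending: Echo, Vega, Tauri, Sigma, … — the third-nearest is Tauri.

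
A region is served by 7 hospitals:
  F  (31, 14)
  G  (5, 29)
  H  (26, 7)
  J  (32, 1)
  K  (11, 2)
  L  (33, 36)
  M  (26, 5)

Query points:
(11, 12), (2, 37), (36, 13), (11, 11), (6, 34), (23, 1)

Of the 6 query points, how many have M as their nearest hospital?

1

(11, 12) — d² to each: F:404, G:325, H:250, J:562, K:100, L:1060, M:274 → nearest is K
(2, 37) — d² to each: F:1370, G:73, H:1476, J:2196, K:1306, L:962, M:1600 → nearest is G
(36, 13) — d² to each: F:26, G:1217, H:136, J:160, K:746, L:538, M:164 → nearest is F
(11, 11) — d² to each: F:409, G:360, H:241, J:541, K:81, L:1109, M:261 → nearest is K
(6, 34) — d² to each: F:1025, G:26, H:1129, J:1765, K:1049, L:733, M:1241 → nearest is G
(23, 1) — d² to each: F:233, G:1108, H:45, J:81, K:145, L:1325, M:25 → nearest is M
1 of the 6 points has M as nearest.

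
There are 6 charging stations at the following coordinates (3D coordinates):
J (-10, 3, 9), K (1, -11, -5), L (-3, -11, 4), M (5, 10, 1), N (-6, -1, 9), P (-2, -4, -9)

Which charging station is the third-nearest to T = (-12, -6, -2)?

N

Since √ is increasing, it suffices to compare squared distances:
|TJ|² = (-12−(-10))² + (-6−3)² + (-2−9)² = 4 + 81 + 121 = 206
|TK|² = (-12−1)² + (-6−(-11))² + (-2−(-5))² = 169 + 25 + 9 = 203
|TL|² = (-12−(-3))² + (-6−(-11))² + (-2−4)² = 81 + 25 + 36 = 142
|TM|² = (-12−5)² + (-6−10)² + (-2−1)² = 289 + 256 + 9 = 554
|TN|² = (-12−(-6))² + (-6−(-1))² + (-2−9)² = 36 + 25 + 121 = 182
|TP|² = (-12−(-2))² + (-6−(-4))² + (-2−(-9))² = 100 + 4 + 49 = 153
Sorted ascending: L, P, N, K, … — the third-nearest is N.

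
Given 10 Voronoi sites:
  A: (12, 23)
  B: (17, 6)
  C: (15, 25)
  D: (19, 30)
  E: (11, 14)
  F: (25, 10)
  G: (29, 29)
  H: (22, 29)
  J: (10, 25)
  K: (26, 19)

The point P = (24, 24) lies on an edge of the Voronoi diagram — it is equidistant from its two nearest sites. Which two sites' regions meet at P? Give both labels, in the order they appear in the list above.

Squared distances from P to each site:
|PA|² = (24−12)² + (24−23)² = 144 + 1 = 145
|PB|² = (24−17)² + (24−6)² = 49 + 324 = 373
|PC|² = (24−15)² + (24−25)² = 81 + 1 = 82
|PD|² = (24−19)² + (24−30)² = 25 + 36 = 61
|PE|² = (24−11)² + (24−14)² = 169 + 100 = 269
|PF|² = (24−25)² + (24−10)² = 1 + 196 = 197
|PG|² = (24−29)² + (24−29)² = 25 + 25 = 50
|PH|² = (24−22)² + (24−29)² = 4 + 25 = 29
|PJ|² = (24−10)² + (24−25)² = 196 + 1 = 197
|PK|² = (24−26)² + (24−19)² = 4 + 25 = 29
P is equidistant from H and K (both at squared distance 29), and every other site is strictly farther — so P lies on the H–K Voronoi edge.

H and K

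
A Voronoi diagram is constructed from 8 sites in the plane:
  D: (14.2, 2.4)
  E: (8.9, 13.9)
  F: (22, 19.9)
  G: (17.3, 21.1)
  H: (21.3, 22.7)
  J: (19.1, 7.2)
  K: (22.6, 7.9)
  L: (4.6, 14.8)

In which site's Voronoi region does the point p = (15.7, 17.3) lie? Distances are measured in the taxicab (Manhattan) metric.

d(p,D) = 1.5 + 14.9 = 16.4
d(p,E) = 6.8 + 3.4 = 10.2
d(p,F) = 6.3 + 2.6 = 8.9
d(p,G) = 1.6 + 3.8 = 5.4
d(p,H) = 5.6 + 5.4 = 11
d(p,J) = 3.4 + 10.1 = 13.5
d(p,K) = 6.9 + 9.4 = 16.3
d(p,L) = 11.1 + 2.5 = 13.6
G is nearest.

G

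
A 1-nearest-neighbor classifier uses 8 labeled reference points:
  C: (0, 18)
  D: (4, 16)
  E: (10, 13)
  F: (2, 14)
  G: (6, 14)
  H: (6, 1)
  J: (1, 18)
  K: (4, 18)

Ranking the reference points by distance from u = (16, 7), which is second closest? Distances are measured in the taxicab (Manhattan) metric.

d(u,C) = 16 + 11 = 27
d(u,D) = 12 + 9 = 21
d(u,E) = 6 + 6 = 12
d(u,F) = 14 + 7 = 21
d(u,G) = 10 + 7 = 17
d(u,H) = 10 + 6 = 16
d(u,J) = 15 + 11 = 26
d(u,K) = 12 + 11 = 23
Sorted ascending: E, H, G, … — the second-nearest is H.

H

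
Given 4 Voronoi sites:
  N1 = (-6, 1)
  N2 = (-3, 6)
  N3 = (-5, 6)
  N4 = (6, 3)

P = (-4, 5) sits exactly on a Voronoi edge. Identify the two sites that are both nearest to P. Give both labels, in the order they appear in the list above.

N2 and N3

Squared distances from P to each site:
|PN1|² = (-4−(-6))² + (5−1)² = 4 + 16 = 20
|PN2|² = (-4−(-3))² + (5−6)² = 1 + 1 = 2
|PN3|² = (-4−(-5))² + (5−6)² = 1 + 1 = 2
|PN4|² = (-4−6)² + (5−3)² = 100 + 4 = 104
P is equidistant from N2 and N3 (both at squared distance 2), and every other site is strictly farther — so P lies on the N2–N3 Voronoi edge.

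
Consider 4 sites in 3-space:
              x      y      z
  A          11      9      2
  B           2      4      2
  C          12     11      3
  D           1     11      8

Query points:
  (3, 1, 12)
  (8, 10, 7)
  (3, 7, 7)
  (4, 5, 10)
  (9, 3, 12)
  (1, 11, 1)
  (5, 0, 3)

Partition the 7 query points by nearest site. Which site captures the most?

D

(3, 1, 12) — d² to each: A:228, B:110, C:262, D:120 → nearest is B
(8, 10, 7) — d² to each: A:35, B:97, C:33, D:51 → nearest is C
(3, 7, 7) — d² to each: A:93, B:35, C:113, D:21 → nearest is D
(4, 5, 10) — d² to each: A:129, B:69, C:149, D:49 → nearest is D
(9, 3, 12) — d² to each: A:140, B:150, C:154, D:144 → nearest is A
(1, 11, 1) — d² to each: A:105, B:51, C:125, D:49 → nearest is D
(5, 0, 3) — d² to each: A:118, B:26, C:170, D:162 → nearest is B
Tally — A:1, B:2, C:1, D:3. D captures the most (3).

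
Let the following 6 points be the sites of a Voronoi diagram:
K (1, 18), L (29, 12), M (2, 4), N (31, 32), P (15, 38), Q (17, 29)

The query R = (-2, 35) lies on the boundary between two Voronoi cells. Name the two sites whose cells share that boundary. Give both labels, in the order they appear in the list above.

Squared distances from R to each site:
|RK|² = (-2−1)² + (35−18)² = 9 + 289 = 298
|RL|² = (-2−29)² + (35−12)² = 961 + 529 = 1490
|RM|² = (-2−2)² + (35−4)² = 16 + 961 = 977
|RN|² = (-2−31)² + (35−32)² = 1089 + 9 = 1098
|RP|² = (-2−15)² + (35−38)² = 289 + 9 = 298
|RQ|² = (-2−17)² + (35−29)² = 361 + 36 = 397
R is equidistant from K and P (both at squared distance 298), and every other site is strictly farther — so R lies on the K–P Voronoi edge.

K and P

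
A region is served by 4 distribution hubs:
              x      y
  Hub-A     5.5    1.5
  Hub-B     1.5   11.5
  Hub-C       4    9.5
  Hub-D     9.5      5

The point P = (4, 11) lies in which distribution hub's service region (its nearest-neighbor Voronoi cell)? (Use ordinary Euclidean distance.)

Since √ is increasing, it suffices to compare squared distances:
d²(P, Hub-A) = (4−5.5)² + (11−1.5)² = 2.25 + 90.25 = 92.5
d²(P, Hub-B) = (4−1.5)² + (11−11.5)² = 6.25 + 0.25 = 6.5
d²(P, Hub-C) = (4−4)² + (11−9.5)² = 0 + 2.25 = 2.25
d²(P, Hub-D) = (4−9.5)² + (11−5)² = 30.25 + 36 = 66.25
Minimum is at Hub-C.

Hub-C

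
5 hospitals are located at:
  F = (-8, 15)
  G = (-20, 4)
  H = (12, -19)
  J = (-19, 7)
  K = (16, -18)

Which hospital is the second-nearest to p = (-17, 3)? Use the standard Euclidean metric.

Since √ is increasing, it suffices to compare squared distances:
|pF|² = (-17−(-8))² + (3−15)² = 81 + 144 = 225
|pG|² = (-17−(-20))² + (3−4)² = 9 + 1 = 10
|pH|² = (-17−12)² + (3−(-19))² = 841 + 484 = 1325
|pJ|² = (-17−(-19))² + (3−7)² = 4 + 16 = 20
|pK|² = (-17−16)² + (3−(-18))² = 1089 + 441 = 1530
Sorted ascending: G, J, F, … — the second-nearest is J.

J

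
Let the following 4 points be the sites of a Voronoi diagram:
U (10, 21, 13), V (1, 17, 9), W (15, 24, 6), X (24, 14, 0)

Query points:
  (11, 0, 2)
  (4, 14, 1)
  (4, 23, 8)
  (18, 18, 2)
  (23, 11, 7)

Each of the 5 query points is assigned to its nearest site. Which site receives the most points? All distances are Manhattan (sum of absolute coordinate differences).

(11, 0, 2) — d to each: U:33, V:34, W:32, X:29 → nearest is X
(4, 14, 1) — d to each: U:25, V:14, W:26, X:21 → nearest is V
(4, 23, 8) — d to each: U:13, V:10, W:14, X:37 → nearest is V
(18, 18, 2) — d to each: U:22, V:25, W:13, X:12 → nearest is X
(23, 11, 7) — d to each: U:29, V:30, W:22, X:11 → nearest is X
Tally — V:2, X:3. X captures the most (3).

X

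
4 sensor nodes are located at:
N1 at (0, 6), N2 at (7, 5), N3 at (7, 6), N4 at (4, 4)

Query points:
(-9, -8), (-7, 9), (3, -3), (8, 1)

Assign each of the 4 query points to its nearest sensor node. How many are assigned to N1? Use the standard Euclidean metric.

2

(-9, -8) — d² to each: N1:277, N2:425, N3:452, N4:313 → nearest is N1
(-7, 9) — d² to each: N1:58, N2:212, N3:205, N4:146 → nearest is N1
(3, -3) — d² to each: N1:90, N2:80, N3:97, N4:50 → nearest is N4
(8, 1) — d² to each: N1:89, N2:17, N3:26, N4:25 → nearest is N2
2 of the 4 points have N1 as nearest.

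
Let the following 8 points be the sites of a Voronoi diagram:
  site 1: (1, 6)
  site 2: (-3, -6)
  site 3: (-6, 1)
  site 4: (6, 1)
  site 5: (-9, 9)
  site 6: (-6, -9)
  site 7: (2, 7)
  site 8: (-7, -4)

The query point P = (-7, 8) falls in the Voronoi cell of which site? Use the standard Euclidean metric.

site 5

Since √ is increasing, it suffices to compare squared distances:
d²(P, site 1) = (-7−1)² + (8−6)² = 64 + 4 = 68
d²(P, site 2) = (-7−(-3))² + (8−(-6))² = 16 + 196 = 212
d²(P, site 3) = (-7−(-6))² + (8−1)² = 1 + 49 = 50
d²(P, site 4) = (-7−6)² + (8−1)² = 169 + 49 = 218
d²(P, site 5) = (-7−(-9))² + (8−9)² = 4 + 1 = 5
d²(P, site 6) = (-7−(-6))² + (8−(-9))² = 1 + 289 = 290
d²(P, site 7) = (-7−2)² + (8−7)² = 81 + 1 = 82
d²(P, site 8) = (-7−(-7))² + (8−(-4))² = 0 + 144 = 144
Minimum is at site 5.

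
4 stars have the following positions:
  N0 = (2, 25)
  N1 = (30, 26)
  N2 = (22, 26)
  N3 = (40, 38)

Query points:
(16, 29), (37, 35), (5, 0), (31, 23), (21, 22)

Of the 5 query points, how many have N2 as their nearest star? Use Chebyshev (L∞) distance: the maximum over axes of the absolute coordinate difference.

2

(16, 29) — d to each: N0:14, N1:14, N2:6, N3:24 → nearest is N2
(37, 35) — d to each: N0:35, N1:9, N2:15, N3:3 → nearest is N3
(5, 0) — d to each: N0:25, N1:26, N2:26, N3:38 → nearest is N0
(31, 23) — d to each: N0:29, N1:3, N2:9, N3:15 → nearest is N1
(21, 22) — d to each: N0:19, N1:9, N2:4, N3:19 → nearest is N2
2 of the 5 points have N2 as nearest.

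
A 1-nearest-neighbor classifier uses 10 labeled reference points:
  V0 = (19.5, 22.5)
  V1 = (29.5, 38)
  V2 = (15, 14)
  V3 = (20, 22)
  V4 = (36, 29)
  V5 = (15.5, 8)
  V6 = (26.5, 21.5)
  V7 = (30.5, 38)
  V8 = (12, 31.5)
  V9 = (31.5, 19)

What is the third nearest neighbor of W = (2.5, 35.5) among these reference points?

Compare squared distances (the ordering matches that of the actual distances):
|WV0|² = (2.5−19.5)² + (35.5−22.5)² = 289 + 169 = 458
|WV1|² = (2.5−29.5)² + (35.5−38)² = 729 + 6.25 = 735.25
|WV2|² = (2.5−15)² + (35.5−14)² = 156.25 + 462.25 = 618.5
|WV3|² = (2.5−20)² + (35.5−22)² = 306.25 + 182.25 = 488.5
|WV4|² = (2.5−36)² + (35.5−29)² = 1122.25 + 42.25 = 1164.5
|WV5|² = (2.5−15.5)² + (35.5−8)² = 169 + 756.25 = 925.25
|WV6|² = (2.5−26.5)² + (35.5−21.5)² = 576 + 196 = 772
|WV7|² = (2.5−30.5)² + (35.5−38)² = 784 + 6.25 = 790.25
|WV8|² = (2.5−12)² + (35.5−31.5)² = 90.25 + 16 = 106.25
|WV9|² = (2.5−31.5)² + (35.5−19)² = 841 + 272.25 = 1113.25
Sorted ascending: V8, V0, V3, V2, … — the third-nearest is V3.

V3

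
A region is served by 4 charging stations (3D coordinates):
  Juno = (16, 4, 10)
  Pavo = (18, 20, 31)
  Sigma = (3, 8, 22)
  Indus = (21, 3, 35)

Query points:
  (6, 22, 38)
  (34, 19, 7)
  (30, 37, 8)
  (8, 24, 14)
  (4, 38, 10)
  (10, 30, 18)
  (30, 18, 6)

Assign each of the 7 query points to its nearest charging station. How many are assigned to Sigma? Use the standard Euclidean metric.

(6, 22, 38) — d² to each: Juno:1208, Pavo:197, Sigma:461, Indus:595 → nearest is Pavo
(34, 19, 7) — d² to each: Juno:558, Pavo:833, Sigma:1307, Indus:1209 → nearest is Juno
(30, 37, 8) — d² to each: Juno:1289, Pavo:962, Sigma:1766, Indus:1966 → nearest is Pavo
(8, 24, 14) — d² to each: Juno:480, Pavo:405, Sigma:345, Indus:1051 → nearest is Sigma
(4, 38, 10) — d² to each: Juno:1300, Pavo:961, Sigma:1045, Indus:2139 → nearest is Pavo
(10, 30, 18) — d² to each: Juno:776, Pavo:333, Sigma:549, Indus:1139 → nearest is Pavo
(30, 18, 6) — d² to each: Juno:408, Pavo:773, Sigma:1085, Indus:1147 → nearest is Juno
1 of the 7 points has Sigma as nearest.

1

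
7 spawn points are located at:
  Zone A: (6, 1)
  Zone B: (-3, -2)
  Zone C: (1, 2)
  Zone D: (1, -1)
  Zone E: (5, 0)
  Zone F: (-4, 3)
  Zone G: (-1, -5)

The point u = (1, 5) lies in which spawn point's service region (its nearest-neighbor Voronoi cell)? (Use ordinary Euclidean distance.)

Compare squared distances (the ordering matches that of the actual distances):
d²(u, Zone A) = (1−6)² + (5−1)² = 25 + 16 = 41
d²(u, Zone B) = (1−(-3))² + (5−(-2))² = 16 + 49 = 65
d²(u, Zone C) = (1−1)² + (5−2)² = 0 + 9 = 9
d²(u, Zone D) = (1−1)² + (5−(-1))² = 0 + 36 = 36
d²(u, Zone E) = (1−5)² + (5−0)² = 16 + 25 = 41
d²(u, Zone F) = (1−(-4))² + (5−3)² = 25 + 4 = 29
d²(u, Zone G) = (1−(-1))² + (5−(-5))² = 4 + 100 = 104
Minimum is at Zone C.

Zone C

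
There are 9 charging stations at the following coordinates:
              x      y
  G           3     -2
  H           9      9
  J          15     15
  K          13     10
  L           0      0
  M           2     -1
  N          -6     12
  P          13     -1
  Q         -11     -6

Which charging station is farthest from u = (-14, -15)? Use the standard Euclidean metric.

Since √ is increasing, it suffices to compare squared distances:
|uG|² = 289 + 169 = 458
|uH|² = 529 + 576 = 1105
|uJ|² = 841 + 900 = 1741
|uK|² = 729 + 625 = 1354
|uL|² = 196 + 225 = 421
|uM|² = 256 + 196 = 452
|uN|² = 64 + 729 = 793
|uP|² = 729 + 196 = 925
|uQ|² = 9 + 81 = 90
The largest is to J.

J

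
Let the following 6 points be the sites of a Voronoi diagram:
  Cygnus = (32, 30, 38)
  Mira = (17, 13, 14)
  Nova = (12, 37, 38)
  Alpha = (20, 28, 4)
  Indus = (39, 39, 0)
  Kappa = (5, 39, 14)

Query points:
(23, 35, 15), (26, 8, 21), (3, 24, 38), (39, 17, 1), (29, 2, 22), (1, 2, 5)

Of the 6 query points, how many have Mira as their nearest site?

(23, 35, 15) — d² to each: Cygnus:635, Mira:521, Nova:654, Alpha:179, Indus:497, Kappa:341 → nearest is Alpha
(26, 8, 21) — d² to each: Cygnus:809, Mira:155, Nova:1326, Alpha:725, Indus:1571, Kappa:1451 → nearest is Mira
(3, 24, 38) — d² to each: Cygnus:877, Mira:893, Nova:250, Alpha:1461, Indus:2965, Kappa:805 → nearest is Nova
(39, 17, 1) — d² to each: Cygnus:1587, Mira:669, Nova:2498, Alpha:491, Indus:485, Kappa:1809 → nearest is Indus
(29, 2, 22) — d² to each: Cygnus:1049, Mira:329, Nova:1770, Alpha:1081, Indus:1953, Kappa:2009 → nearest is Mira
(1, 2, 5) — d² to each: Cygnus:2834, Mira:458, Nova:2435, Alpha:1038, Indus:2838, Kappa:1466 → nearest is Mira
3 of the 6 points have Mira as nearest.

3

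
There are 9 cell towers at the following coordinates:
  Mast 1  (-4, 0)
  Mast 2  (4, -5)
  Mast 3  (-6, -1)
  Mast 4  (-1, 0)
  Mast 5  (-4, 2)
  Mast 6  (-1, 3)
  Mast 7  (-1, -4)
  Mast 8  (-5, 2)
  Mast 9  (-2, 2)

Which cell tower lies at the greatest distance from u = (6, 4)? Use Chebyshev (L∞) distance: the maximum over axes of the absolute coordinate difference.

Mast 3

d(u, Mast 1) = max(10, 4) = 10
d(u, Mast 2) = max(2, 9) = 9
d(u, Mast 3) = max(12, 5) = 12
d(u, Mast 4) = max(7, 4) = 7
d(u, Mast 5) = max(10, 2) = 10
d(u, Mast 6) = max(7, 1) = 7
d(u, Mast 7) = max(7, 8) = 8
d(u, Mast 8) = max(11, 2) = 11
d(u, Mast 9) = max(8, 2) = 8
The largest is to Mast 3.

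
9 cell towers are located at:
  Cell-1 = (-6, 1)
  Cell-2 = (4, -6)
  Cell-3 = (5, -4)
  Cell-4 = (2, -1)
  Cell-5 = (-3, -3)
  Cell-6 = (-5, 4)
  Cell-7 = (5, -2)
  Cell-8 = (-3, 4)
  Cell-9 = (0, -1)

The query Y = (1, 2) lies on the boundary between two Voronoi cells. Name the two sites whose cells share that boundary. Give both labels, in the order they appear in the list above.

Cell-4 and Cell-9

Squared distances from Y to each site:
d²(Y, Cell-1) = (1−(-6))² + (2−1)² = 49 + 1 = 50
d²(Y, Cell-2) = (1−4)² + (2−(-6))² = 9 + 64 = 73
d²(Y, Cell-3) = (1−5)² + (2−(-4))² = 16 + 36 = 52
d²(Y, Cell-4) = (1−2)² + (2−(-1))² = 1 + 9 = 10
d²(Y, Cell-5) = (1−(-3))² + (2−(-3))² = 16 + 25 = 41
d²(Y, Cell-6) = (1−(-5))² + (2−4)² = 36 + 4 = 40
d²(Y, Cell-7) = (1−5)² + (2−(-2))² = 16 + 16 = 32
d²(Y, Cell-8) = (1−(-3))² + (2−4)² = 16 + 4 = 20
d²(Y, Cell-9) = (1−0)² + (2−(-1))² = 1 + 9 = 10
Y is equidistant from Cell-4 and Cell-9 (both at squared distance 10), and every other site is strictly farther — so Y lies on the Cell-4–Cell-9 Voronoi edge.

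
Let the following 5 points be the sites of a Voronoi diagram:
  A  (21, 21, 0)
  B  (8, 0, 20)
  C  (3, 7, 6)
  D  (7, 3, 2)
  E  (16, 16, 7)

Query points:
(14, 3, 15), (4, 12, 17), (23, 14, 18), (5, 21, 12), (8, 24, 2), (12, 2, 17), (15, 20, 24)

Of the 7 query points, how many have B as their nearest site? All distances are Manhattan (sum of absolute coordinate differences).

2

(14, 3, 15) — d to each: A:40, B:14, C:24, D:20, E:23 → nearest is B
(4, 12, 17) — d to each: A:43, B:19, C:17, D:27, E:26 → nearest is C
(23, 14, 18) — d to each: A:27, B:31, C:39, D:43, E:20 → nearest is E
(5, 21, 12) — d to each: A:28, B:32, C:22, D:30, E:21 → nearest is E
(8, 24, 2) — d to each: A:18, B:42, C:26, D:22, E:21 → nearest is A
(12, 2, 17) — d to each: A:45, B:9, C:25, D:21, E:28 → nearest is B
(15, 20, 24) — d to each: A:31, B:31, C:43, D:47, E:22 → nearest is E
2 of the 7 points have B as nearest.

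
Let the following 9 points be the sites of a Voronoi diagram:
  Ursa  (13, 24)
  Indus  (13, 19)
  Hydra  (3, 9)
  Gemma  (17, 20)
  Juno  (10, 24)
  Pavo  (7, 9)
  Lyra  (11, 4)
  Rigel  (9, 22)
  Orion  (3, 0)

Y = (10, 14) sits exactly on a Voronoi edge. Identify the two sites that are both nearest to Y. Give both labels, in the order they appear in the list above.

Squared distances from Y to each site:
d²(Y, Ursa) = 9 + 100 = 109
d²(Y, Indus) = 9 + 25 = 34
d²(Y, Hydra) = 49 + 25 = 74
d²(Y, Gemma) = 49 + 36 = 85
d²(Y, Juno) = 0 + 100 = 100
d²(Y, Pavo) = 9 + 25 = 34
d²(Y, Lyra) = 1 + 100 = 101
d²(Y, Rigel) = 1 + 64 = 65
d²(Y, Orion) = 49 + 196 = 245
Y is equidistant from Indus and Pavo (both at squared distance 34), and every other site is strictly farther — so Y lies on the Indus–Pavo Voronoi edge.

Indus and Pavo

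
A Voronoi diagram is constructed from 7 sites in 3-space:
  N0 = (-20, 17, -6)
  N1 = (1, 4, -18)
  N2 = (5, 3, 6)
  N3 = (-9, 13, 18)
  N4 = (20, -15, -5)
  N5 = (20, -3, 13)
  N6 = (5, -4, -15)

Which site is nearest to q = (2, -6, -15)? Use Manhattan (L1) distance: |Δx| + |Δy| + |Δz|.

N6

d(q,N0) = |2−(-20)| + |-6−17| + |-15−(-6)| = 22 + 23 + 9 = 54
d(q,N1) = |2−1| + |-6−4| + |-15−(-18)| = 1 + 10 + 3 = 14
d(q,N2) = |2−5| + |-6−3| + |-15−6| = 3 + 9 + 21 = 33
d(q,N3) = |2−(-9)| + |-6−13| + |-15−18| = 11 + 19 + 33 = 63
d(q,N4) = |2−20| + |-6−(-15)| + |-15−(-5)| = 18 + 9 + 10 = 37
d(q,N5) = |2−20| + |-6−(-3)| + |-15−13| = 18 + 3 + 28 = 49
d(q,N6) = |2−5| + |-6−(-4)| + |-15−(-15)| = 3 + 2 + 0 = 5
Minimum is at N6.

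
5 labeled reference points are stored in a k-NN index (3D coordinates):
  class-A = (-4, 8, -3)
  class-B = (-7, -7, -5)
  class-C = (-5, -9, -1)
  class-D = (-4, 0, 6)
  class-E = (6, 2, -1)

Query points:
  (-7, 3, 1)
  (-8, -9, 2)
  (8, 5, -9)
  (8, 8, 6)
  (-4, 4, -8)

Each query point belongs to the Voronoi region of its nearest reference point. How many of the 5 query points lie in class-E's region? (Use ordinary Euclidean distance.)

2

(-7, 3, 1) — d² to each: class-A:50, class-B:136, class-C:152, class-D:43, class-E:174 → nearest is class-D
(-8, -9, 2) — d² to each: class-A:330, class-B:54, class-C:18, class-D:113, class-E:326 → nearest is class-C
(8, 5, -9) — d² to each: class-A:189, class-B:385, class-C:429, class-D:394, class-E:77 → nearest is class-E
(8, 8, 6) — d² to each: class-A:225, class-B:571, class-C:507, class-D:208, class-E:89 → nearest is class-E
(-4, 4, -8) — d² to each: class-A:41, class-B:139, class-C:219, class-D:212, class-E:153 → nearest is class-A
2 of the 5 points have class-E as nearest.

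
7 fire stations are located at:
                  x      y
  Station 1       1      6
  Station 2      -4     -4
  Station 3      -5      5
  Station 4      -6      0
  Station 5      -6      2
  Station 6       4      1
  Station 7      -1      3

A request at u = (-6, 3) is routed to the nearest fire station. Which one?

Compare squared distances (the ordering matches that of the actual distances):
d²(u, Station 1) = (-6−1)² + (3−6)² = 49 + 9 = 58
d²(u, Station 2) = (-6−(-4))² + (3−(-4))² = 4 + 49 = 53
d²(u, Station 3) = (-6−(-5))² + (3−5)² = 1 + 4 = 5
d²(u, Station 4) = (-6−(-6))² + (3−0)² = 0 + 9 = 9
d²(u, Station 5) = (-6−(-6))² + (3−2)² = 0 + 1 = 1
d²(u, Station 6) = (-6−4)² + (3−1)² = 100 + 4 = 104
d²(u, Station 7) = (-6−(-1))² + (3−3)² = 25 + 0 = 25
The smallest is to Station 5, so u lies in the Voronoi region of Station 5.

Station 5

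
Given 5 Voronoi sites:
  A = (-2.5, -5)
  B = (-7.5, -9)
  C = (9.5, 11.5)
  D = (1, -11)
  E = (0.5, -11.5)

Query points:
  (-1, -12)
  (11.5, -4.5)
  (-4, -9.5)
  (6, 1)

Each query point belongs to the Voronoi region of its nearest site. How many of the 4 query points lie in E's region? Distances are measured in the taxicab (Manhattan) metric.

1

(-1, -12) — d to each: A:8.5, B:9.5, C:34, D:3, E:2 → nearest is E
(11.5, -4.5) — d to each: A:14.5, B:23.5, C:18, D:17, E:18 → nearest is A
(-4, -9.5) — d to each: A:6, B:4, C:34.5, D:6.5, E:6.5 → nearest is B
(6, 1) — d to each: A:14.5, B:23.5, C:14, D:17, E:18 → nearest is C
1 of the 4 points has E as nearest.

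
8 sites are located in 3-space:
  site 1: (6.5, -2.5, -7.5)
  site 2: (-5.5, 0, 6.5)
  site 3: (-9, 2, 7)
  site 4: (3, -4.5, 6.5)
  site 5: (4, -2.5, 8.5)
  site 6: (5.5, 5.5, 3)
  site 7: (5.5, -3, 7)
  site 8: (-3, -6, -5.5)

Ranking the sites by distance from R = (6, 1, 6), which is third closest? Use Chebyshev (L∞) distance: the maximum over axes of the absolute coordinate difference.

d(R, site 1) = max(0.5, 3.5, 13.5) = 13.5
d(R, site 2) = max(11.5, 1, 0.5) = 11.5
d(R, site 3) = max(15, 1, 1) = 15
d(R, site 4) = max(3, 5.5, 0.5) = 5.5
d(R, site 5) = max(2, 3.5, 2.5) = 3.5
d(R, site 6) = max(0.5, 4.5, 3) = 4.5
d(R, site 7) = max(0.5, 4, 1) = 4
d(R, site 8) = max(9, 7, 11.5) = 11.5
Sorted ascending: site 5, site 7, site 6, site 4, … — the third-nearest is site 6.

site 6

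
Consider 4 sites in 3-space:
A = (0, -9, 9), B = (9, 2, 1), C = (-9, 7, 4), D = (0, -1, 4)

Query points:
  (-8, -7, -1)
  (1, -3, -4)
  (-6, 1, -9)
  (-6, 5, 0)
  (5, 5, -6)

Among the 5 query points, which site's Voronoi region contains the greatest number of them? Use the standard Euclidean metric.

D

(-8, -7, -1) — d² to each: A:168, B:374, C:222, D:125 → nearest is D
(1, -3, -4) — d² to each: A:206, B:114, C:264, D:69 → nearest is D
(-6, 1, -9) — d² to each: A:460, B:326, C:214, D:209 → nearest is D
(-6, 5, 0) — d² to each: A:313, B:235, C:29, D:88 → nearest is C
(5, 5, -6) — d² to each: A:446, B:74, C:300, D:161 → nearest is B
Tally — B:1, C:1, D:3. D captures the most (3).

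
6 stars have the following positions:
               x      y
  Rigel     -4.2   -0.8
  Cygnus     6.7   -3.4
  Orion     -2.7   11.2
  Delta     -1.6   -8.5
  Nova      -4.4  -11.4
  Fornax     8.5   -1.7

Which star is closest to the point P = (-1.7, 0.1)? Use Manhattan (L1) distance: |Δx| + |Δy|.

d(P, Rigel) = |-1.7−(-4.2)| + |0.1−(-0.8)| = 2.5 + 0.9 = 3.4
d(P, Cygnus) = |-1.7−6.7| + |0.1−(-3.4)| = 8.4 + 3.5 = 11.9
d(P, Orion) = |-1.7−(-2.7)| + |0.1−11.2| = 1 + 11.1 = 12.1
d(P, Delta) = |-1.7−(-1.6)| + |0.1−(-8.5)| = 0.1 + 8.6 = 8.7
d(P, Nova) = |-1.7−(-4.4)| + |0.1−(-11.4)| = 2.7 + 11.5 = 14.2
d(P, Fornax) = |-1.7−8.5| + |0.1−(-1.7)| = 10.2 + 1.8 = 12
Minimum is at Rigel.

Rigel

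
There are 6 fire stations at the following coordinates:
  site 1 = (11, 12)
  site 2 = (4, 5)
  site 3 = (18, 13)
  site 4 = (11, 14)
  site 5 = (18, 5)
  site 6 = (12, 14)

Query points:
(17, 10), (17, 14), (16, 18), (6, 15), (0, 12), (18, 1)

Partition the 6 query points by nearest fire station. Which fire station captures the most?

site 3

(17, 10) — d² to each: site 1:40, site 2:194, site 3:10, site 4:52, site 5:26, site 6:41 → nearest is site 3
(17, 14) — d² to each: site 1:40, site 2:250, site 3:2, site 4:36, site 5:82, site 6:25 → nearest is site 3
(16, 18) — d² to each: site 1:61, site 2:313, site 3:29, site 4:41, site 5:173, site 6:32 → nearest is site 3
(6, 15) — d² to each: site 1:34, site 2:104, site 3:148, site 4:26, site 5:244, site 6:37 → nearest is site 4
(0, 12) — d² to each: site 1:121, site 2:65, site 3:325, site 4:125, site 5:373, site 6:148 → nearest is site 2
(18, 1) — d² to each: site 1:170, site 2:212, site 3:144, site 4:218, site 5:16, site 6:205 → nearest is site 5
Tally — site 2:1, site 3:3, site 4:1, site 5:1. site 3 captures the most (3).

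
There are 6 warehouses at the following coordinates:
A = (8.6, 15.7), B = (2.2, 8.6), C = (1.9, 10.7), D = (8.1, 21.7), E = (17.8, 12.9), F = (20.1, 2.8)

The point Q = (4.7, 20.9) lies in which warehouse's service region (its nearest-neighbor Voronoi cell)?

Compare squared distances (the ordering matches that of the actual distances):
|QA|² = (4.7−8.6)² + (20.9−15.7)² = 15.21 + 27.04 = 42.25
|QB|² = (4.7−2.2)² + (20.9−8.6)² = 6.25 + 151.29 = 157.54
|QC|² = (4.7−1.9)² + (20.9−10.7)² = 7.84 + 104.04 = 111.88
|QD|² = (4.7−8.1)² + (20.9−21.7)² = 11.56 + 0.64 = 12.2
|QE|² = (4.7−17.8)² + (20.9−12.9)² = 171.61 + 64 = 235.61
|QF|² = (4.7−20.1)² + (20.9−2.8)² = 237.16 + 327.61 = 564.77
Minimum is at D.

D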